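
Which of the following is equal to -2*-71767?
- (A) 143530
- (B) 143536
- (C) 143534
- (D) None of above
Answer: C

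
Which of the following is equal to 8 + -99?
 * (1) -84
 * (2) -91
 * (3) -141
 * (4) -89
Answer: 2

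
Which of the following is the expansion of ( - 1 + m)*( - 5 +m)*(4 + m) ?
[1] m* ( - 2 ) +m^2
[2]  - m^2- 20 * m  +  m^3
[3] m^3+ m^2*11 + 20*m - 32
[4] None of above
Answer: 4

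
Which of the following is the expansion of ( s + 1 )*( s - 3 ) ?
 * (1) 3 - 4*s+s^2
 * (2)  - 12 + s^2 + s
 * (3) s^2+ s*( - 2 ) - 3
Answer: 3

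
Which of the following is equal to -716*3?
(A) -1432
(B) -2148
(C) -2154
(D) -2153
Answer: B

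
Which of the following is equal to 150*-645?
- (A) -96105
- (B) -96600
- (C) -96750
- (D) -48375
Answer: C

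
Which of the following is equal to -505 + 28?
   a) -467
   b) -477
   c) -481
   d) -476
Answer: b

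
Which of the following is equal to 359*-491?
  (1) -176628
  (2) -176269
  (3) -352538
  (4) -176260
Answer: 2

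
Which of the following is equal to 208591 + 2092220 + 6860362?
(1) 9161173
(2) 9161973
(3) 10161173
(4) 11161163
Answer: 1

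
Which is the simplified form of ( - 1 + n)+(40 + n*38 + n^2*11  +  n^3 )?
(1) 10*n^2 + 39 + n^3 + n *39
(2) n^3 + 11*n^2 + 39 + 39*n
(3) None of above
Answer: 2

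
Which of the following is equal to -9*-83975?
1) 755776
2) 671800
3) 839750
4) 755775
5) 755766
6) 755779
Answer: 4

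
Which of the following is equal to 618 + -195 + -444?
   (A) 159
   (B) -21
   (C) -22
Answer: B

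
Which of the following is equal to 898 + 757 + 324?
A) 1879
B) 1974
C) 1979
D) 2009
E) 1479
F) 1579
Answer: C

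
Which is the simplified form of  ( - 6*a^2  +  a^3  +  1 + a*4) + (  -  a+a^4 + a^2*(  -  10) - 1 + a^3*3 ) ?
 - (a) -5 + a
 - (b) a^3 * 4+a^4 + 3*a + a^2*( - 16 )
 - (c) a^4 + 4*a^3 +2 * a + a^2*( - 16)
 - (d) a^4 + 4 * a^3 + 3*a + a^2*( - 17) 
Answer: b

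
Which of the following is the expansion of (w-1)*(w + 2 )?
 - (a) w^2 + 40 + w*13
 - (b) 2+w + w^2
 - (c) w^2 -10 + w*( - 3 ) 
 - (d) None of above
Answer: d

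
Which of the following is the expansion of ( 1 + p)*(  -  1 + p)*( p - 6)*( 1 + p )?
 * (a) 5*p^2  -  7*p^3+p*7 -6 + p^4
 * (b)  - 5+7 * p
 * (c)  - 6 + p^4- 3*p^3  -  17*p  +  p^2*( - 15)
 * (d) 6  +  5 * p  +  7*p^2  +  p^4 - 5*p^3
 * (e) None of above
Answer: e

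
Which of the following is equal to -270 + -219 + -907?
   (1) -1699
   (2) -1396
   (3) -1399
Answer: 2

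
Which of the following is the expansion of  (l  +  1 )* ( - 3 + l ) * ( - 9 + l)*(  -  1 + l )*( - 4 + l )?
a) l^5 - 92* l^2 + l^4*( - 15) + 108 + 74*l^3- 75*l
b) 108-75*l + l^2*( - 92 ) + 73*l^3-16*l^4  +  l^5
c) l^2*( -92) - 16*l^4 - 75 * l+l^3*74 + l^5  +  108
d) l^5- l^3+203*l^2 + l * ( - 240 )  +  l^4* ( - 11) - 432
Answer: c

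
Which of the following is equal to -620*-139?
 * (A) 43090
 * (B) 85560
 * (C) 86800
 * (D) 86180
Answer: D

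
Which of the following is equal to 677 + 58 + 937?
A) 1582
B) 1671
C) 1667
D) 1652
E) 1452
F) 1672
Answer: F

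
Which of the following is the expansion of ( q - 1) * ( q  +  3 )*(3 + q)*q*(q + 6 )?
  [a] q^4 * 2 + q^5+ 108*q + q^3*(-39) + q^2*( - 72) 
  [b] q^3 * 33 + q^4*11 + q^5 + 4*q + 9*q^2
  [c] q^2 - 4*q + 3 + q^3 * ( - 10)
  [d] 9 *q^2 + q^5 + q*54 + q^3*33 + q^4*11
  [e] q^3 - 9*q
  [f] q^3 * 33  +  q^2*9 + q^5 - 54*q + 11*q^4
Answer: f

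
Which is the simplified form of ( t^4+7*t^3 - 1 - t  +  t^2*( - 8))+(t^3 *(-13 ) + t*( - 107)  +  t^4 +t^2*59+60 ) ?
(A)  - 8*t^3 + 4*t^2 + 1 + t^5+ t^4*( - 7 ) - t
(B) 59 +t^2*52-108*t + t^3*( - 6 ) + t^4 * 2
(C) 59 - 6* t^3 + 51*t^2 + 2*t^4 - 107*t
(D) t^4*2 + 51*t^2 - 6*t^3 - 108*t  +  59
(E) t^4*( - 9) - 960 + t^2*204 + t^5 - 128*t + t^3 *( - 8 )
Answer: D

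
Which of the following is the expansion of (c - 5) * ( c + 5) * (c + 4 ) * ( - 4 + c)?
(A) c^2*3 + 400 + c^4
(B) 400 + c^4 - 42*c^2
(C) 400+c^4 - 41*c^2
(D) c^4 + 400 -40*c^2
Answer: C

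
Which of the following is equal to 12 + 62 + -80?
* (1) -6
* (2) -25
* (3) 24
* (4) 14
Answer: 1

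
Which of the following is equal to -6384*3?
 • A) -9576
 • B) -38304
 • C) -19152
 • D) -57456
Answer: C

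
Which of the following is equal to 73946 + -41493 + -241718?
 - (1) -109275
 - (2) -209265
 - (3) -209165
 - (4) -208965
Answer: 2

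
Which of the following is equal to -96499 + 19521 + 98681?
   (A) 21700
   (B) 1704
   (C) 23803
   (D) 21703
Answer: D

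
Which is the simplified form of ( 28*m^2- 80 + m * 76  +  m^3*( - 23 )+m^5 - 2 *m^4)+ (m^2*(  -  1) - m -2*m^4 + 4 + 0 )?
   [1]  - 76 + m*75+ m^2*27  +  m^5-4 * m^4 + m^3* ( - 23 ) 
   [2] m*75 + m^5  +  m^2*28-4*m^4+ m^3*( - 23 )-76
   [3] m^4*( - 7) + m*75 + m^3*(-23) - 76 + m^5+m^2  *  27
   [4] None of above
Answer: 1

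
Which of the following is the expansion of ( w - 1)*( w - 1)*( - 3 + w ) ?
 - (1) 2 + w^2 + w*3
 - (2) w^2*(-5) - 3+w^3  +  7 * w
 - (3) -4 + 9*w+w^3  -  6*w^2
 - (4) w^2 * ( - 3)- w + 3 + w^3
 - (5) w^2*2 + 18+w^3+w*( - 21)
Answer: 2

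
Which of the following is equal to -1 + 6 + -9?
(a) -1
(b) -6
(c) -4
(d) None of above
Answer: c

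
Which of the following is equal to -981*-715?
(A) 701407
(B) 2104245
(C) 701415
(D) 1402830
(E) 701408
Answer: C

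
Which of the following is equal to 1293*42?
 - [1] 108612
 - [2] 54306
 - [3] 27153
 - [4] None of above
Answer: 2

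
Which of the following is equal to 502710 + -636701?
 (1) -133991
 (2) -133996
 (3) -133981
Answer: 1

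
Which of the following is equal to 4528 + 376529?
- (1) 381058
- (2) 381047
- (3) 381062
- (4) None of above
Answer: 4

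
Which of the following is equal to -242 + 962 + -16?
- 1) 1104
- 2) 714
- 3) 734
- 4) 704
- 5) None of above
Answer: 4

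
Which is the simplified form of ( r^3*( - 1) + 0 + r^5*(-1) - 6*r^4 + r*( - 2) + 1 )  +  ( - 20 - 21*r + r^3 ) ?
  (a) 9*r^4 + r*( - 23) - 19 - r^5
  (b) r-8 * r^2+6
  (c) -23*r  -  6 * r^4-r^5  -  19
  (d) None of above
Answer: c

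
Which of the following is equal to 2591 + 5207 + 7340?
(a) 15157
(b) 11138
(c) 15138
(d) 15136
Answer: c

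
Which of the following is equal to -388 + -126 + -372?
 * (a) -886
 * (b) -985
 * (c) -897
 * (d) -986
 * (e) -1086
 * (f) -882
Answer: a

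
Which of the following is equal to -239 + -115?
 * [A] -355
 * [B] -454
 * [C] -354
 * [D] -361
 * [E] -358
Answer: C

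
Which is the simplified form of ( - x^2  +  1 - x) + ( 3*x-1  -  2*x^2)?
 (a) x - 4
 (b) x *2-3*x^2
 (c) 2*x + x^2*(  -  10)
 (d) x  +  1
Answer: b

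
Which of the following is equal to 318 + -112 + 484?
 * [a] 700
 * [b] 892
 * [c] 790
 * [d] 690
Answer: d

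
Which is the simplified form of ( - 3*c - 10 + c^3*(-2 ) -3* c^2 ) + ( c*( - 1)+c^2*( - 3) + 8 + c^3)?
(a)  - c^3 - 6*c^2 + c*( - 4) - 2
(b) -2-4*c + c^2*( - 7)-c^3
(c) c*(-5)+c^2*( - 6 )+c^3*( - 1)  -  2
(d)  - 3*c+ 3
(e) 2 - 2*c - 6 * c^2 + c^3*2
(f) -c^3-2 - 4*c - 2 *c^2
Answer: a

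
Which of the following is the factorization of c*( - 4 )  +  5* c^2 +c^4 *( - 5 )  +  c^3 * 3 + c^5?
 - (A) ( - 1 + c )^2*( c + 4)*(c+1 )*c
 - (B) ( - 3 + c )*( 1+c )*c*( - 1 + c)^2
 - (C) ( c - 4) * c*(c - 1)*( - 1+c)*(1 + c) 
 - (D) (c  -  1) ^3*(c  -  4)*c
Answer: C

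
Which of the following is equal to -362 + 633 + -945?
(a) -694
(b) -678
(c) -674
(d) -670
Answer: c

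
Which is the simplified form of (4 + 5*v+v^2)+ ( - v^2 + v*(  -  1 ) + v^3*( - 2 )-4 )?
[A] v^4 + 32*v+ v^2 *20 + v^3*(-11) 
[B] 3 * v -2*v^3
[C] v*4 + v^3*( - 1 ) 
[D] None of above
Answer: D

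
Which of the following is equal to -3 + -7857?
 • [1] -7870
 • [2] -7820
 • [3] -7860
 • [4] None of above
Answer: 3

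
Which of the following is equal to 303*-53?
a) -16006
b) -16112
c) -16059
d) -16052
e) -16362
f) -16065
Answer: c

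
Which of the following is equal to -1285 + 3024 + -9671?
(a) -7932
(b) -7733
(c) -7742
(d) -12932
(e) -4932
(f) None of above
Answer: a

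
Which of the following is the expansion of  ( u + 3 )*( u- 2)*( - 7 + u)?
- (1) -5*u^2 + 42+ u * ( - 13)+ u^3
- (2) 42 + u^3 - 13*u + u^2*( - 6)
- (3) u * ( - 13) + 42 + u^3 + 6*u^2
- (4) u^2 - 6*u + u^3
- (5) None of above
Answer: 2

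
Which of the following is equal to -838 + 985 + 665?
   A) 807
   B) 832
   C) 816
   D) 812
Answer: D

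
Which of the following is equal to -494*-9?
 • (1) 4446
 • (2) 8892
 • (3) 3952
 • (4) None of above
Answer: 1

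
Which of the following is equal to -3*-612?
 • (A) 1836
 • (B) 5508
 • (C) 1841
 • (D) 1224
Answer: A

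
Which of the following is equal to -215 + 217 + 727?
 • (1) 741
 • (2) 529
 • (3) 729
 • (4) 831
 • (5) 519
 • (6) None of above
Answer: 3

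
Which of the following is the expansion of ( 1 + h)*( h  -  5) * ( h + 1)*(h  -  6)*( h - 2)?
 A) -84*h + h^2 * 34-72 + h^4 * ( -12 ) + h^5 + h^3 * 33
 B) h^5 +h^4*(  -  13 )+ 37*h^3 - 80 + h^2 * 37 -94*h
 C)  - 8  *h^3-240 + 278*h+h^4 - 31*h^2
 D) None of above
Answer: D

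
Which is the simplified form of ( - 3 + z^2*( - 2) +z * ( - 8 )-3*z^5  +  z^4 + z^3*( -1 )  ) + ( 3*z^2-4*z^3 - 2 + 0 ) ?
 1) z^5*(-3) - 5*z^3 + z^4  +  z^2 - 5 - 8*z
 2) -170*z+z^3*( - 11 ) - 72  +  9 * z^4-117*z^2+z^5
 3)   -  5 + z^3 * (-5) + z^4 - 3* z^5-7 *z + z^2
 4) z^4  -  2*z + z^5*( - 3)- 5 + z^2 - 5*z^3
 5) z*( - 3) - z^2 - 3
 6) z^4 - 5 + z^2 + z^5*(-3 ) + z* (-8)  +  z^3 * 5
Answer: 1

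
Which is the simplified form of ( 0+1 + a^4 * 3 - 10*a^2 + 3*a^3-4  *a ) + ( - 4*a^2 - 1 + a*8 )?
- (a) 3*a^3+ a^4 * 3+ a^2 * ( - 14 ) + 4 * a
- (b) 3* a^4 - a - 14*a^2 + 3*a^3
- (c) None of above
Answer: a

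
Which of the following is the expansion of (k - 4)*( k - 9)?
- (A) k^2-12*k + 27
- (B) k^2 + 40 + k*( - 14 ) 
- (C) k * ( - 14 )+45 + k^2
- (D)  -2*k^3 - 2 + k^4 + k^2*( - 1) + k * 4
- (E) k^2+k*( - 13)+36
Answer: E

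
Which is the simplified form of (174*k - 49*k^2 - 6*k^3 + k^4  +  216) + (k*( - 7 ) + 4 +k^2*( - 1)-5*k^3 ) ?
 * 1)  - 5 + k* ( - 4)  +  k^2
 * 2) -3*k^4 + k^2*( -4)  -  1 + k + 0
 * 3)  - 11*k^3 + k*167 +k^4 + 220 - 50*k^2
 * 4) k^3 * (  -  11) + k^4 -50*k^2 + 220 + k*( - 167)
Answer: 3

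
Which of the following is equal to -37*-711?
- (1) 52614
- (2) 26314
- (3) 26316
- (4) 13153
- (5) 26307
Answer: 5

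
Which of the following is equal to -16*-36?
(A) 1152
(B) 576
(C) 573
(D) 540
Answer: B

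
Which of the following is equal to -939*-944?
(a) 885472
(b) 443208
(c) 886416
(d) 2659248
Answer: c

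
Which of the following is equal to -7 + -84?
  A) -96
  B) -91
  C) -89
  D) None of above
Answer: B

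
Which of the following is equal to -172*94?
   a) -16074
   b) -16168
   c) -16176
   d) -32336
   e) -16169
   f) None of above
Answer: b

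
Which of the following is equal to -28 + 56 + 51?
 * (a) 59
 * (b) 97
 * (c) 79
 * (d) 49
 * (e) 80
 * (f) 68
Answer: c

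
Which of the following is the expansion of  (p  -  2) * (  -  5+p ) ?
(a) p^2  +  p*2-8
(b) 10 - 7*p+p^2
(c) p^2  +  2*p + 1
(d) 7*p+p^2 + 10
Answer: b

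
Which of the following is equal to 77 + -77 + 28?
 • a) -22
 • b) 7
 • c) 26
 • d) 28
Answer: d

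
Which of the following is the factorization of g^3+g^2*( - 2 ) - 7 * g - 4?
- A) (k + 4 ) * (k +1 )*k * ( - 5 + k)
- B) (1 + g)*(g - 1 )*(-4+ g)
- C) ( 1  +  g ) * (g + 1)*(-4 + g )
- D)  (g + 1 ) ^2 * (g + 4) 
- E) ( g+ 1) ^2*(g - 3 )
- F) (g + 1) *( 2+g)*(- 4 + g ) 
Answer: C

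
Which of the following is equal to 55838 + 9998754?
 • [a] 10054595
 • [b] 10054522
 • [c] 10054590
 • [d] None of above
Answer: d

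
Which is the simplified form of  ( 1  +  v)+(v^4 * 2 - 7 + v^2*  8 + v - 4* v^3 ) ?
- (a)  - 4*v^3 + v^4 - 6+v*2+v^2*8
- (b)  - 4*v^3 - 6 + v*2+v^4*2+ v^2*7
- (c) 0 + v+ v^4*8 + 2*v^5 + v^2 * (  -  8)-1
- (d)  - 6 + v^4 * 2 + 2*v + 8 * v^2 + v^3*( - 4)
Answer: d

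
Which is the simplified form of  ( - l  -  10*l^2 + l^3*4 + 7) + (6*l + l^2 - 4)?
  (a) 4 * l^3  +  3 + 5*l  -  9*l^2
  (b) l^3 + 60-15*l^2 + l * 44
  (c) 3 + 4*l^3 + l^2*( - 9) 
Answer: a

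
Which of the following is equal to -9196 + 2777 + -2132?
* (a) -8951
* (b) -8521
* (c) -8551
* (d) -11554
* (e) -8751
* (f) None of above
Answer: c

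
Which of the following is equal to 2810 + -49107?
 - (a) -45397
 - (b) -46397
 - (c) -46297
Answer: c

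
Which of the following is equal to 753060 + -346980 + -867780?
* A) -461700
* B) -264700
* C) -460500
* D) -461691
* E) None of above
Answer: A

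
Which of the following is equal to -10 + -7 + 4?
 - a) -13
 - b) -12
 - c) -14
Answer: a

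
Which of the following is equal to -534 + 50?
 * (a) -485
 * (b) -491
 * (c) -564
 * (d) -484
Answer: d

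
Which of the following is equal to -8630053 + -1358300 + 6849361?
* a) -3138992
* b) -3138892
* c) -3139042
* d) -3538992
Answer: a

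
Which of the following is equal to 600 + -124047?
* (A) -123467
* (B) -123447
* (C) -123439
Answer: B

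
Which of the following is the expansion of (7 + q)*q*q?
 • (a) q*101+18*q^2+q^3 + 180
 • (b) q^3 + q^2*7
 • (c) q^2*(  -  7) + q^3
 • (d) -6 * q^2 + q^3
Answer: b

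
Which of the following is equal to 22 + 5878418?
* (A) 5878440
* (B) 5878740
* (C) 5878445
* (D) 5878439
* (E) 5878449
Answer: A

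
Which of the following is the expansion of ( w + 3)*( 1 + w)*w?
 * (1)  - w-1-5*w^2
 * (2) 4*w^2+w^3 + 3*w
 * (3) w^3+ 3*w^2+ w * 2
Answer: 2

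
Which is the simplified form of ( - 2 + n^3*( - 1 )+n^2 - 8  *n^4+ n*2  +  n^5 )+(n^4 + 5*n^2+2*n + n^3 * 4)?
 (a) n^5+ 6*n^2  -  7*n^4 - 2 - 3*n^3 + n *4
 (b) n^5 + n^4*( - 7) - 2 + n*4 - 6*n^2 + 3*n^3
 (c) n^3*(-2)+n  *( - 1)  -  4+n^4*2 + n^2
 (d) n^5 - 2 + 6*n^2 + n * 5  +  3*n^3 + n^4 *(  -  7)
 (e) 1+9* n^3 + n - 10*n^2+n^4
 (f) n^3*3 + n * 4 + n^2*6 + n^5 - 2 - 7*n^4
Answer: f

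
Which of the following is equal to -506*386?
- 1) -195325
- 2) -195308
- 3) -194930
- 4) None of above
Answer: 4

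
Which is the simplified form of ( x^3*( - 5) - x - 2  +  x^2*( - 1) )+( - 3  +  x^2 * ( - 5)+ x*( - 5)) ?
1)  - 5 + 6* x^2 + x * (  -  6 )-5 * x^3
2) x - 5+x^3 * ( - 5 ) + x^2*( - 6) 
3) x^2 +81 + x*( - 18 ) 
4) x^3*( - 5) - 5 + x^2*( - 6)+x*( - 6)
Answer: 4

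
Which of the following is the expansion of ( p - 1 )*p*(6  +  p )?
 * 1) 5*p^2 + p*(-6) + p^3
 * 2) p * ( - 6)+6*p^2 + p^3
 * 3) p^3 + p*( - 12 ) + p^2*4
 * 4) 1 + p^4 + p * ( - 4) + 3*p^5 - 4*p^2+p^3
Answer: 1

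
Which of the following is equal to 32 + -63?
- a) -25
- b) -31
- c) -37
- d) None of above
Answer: b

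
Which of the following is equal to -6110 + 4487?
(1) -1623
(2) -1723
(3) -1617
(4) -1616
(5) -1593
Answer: 1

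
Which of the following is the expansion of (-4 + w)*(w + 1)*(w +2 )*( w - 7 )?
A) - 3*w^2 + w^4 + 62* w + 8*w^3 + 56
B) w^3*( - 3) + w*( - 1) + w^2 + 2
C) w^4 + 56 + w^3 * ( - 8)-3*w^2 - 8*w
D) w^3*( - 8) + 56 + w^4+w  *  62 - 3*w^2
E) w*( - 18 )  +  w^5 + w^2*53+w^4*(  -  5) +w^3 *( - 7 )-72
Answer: D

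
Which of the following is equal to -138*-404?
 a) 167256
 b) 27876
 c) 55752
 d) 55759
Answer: c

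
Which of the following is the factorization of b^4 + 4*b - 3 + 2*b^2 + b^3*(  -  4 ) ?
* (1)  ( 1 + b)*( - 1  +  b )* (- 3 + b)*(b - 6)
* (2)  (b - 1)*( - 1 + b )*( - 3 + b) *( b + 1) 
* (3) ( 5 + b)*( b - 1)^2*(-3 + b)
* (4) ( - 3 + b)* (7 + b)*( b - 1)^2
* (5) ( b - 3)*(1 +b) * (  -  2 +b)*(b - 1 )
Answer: 2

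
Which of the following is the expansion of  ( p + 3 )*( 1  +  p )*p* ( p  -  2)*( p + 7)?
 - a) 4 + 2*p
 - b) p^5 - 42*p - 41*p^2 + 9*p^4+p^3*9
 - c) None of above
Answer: b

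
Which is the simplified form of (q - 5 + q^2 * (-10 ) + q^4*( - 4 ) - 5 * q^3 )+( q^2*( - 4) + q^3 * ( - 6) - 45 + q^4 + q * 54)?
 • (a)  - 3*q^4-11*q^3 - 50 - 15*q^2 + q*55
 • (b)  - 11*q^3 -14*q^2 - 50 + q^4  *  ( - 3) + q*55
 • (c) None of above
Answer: b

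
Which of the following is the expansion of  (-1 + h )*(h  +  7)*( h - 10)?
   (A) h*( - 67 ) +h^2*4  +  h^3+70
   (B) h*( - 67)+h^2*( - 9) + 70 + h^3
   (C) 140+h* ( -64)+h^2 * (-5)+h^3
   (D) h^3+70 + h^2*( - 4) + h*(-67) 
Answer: D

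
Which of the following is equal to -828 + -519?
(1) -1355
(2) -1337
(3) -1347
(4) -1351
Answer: 3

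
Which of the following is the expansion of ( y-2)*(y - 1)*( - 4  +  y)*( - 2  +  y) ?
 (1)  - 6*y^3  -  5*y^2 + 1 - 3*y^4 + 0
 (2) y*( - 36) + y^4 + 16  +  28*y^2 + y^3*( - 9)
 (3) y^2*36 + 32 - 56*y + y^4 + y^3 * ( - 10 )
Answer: 2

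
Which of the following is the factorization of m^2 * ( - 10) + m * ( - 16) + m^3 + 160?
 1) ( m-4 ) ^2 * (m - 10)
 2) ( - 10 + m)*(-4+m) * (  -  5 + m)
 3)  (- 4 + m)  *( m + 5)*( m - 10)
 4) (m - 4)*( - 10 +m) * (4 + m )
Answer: 4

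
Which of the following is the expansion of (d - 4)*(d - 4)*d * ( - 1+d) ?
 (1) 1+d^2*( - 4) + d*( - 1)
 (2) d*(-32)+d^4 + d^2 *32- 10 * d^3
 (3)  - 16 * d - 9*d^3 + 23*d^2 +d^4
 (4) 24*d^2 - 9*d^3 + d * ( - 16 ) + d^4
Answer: 4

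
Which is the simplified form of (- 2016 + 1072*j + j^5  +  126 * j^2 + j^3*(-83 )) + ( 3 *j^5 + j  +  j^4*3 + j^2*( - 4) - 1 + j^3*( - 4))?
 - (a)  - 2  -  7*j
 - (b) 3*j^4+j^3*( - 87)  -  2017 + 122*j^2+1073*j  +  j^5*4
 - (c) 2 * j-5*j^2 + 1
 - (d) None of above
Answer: b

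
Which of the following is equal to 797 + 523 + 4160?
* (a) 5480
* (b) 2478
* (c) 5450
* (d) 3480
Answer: a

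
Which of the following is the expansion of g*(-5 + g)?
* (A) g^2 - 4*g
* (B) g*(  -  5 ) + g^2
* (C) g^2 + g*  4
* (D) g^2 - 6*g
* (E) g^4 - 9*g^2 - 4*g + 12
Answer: B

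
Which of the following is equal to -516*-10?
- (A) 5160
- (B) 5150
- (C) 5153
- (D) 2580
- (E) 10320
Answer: A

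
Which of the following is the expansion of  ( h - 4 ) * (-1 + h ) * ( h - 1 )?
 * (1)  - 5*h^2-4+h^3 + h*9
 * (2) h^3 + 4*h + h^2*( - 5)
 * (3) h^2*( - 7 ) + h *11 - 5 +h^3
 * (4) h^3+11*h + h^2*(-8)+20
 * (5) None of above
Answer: 5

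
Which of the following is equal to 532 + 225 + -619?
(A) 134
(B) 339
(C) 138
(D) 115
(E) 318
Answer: C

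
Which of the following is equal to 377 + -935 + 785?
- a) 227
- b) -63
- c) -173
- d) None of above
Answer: a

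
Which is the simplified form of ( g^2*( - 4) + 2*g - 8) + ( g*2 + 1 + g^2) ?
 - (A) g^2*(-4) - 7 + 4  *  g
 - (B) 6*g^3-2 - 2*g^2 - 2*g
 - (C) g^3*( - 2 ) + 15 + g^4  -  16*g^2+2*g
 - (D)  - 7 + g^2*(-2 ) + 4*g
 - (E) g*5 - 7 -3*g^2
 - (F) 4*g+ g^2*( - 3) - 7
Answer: F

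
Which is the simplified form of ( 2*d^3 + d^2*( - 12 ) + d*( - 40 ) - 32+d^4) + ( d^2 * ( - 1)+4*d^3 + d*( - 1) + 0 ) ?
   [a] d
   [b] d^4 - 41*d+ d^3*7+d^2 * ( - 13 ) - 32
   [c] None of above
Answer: c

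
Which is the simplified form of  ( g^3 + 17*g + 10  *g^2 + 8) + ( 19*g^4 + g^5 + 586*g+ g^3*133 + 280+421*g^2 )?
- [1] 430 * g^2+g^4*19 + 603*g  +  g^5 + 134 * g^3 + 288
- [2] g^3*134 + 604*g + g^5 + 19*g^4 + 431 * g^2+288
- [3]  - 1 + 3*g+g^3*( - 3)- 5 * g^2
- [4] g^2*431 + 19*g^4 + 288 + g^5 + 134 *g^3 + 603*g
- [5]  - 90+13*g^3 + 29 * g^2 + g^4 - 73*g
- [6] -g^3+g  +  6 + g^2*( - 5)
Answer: 4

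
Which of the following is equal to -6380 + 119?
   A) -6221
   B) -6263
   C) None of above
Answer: C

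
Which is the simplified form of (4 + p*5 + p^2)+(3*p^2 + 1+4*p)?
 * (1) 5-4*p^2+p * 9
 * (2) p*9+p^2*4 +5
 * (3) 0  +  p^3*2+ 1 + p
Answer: 2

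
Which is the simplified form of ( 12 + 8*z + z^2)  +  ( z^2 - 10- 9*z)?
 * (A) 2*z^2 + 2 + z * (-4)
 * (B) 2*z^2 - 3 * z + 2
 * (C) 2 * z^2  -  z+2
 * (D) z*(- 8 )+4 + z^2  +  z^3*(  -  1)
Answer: C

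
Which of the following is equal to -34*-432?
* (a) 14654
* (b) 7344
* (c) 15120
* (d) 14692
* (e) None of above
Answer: e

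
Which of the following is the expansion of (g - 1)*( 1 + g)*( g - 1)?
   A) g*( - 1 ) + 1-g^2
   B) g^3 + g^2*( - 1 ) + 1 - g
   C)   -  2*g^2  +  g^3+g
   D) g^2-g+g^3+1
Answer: B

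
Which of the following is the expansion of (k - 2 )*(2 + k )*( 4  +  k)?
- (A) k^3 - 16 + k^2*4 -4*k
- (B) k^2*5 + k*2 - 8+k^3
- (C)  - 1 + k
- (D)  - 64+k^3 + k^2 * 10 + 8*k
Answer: A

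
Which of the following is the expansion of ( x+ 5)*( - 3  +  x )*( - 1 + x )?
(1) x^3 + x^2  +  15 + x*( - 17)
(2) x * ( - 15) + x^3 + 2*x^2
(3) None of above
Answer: 1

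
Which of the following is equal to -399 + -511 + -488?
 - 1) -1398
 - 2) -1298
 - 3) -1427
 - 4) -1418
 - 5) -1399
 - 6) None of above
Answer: 1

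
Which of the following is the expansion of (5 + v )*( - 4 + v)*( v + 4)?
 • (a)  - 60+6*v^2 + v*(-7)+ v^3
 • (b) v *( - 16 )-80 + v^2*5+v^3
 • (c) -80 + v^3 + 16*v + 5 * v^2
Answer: b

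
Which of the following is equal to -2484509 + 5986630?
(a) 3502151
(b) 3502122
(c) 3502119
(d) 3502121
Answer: d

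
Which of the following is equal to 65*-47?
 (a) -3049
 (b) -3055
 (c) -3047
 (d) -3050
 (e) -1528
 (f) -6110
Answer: b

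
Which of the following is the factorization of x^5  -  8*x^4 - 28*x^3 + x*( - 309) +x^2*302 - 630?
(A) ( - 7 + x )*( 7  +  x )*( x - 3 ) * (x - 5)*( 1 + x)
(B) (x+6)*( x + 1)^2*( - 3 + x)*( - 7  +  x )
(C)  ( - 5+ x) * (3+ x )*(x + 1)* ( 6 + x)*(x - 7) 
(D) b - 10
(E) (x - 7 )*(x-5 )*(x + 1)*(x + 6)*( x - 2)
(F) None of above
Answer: F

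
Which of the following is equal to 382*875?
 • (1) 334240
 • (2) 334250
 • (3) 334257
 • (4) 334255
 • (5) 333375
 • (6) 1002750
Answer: 2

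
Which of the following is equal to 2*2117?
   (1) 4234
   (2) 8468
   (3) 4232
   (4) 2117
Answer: 1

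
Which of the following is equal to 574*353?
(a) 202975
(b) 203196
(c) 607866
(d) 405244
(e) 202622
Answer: e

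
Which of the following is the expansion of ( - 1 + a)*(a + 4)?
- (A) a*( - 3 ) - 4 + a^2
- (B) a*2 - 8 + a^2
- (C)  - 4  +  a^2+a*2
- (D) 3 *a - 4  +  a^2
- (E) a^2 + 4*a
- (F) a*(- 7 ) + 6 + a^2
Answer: D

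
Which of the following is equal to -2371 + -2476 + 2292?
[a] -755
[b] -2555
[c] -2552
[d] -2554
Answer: b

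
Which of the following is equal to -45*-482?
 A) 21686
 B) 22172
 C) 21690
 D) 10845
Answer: C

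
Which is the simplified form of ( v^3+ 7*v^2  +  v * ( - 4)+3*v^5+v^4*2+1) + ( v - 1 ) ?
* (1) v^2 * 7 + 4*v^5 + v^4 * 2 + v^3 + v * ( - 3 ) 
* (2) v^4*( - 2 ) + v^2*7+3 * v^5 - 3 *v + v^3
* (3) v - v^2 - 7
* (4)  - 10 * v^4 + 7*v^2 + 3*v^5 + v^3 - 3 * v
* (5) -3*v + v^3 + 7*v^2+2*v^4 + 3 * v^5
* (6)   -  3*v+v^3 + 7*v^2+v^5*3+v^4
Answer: 5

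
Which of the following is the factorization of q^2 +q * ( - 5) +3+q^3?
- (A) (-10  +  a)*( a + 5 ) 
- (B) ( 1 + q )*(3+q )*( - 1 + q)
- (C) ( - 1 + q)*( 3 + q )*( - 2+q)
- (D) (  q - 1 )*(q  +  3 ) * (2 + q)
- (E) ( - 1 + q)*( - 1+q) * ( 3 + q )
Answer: E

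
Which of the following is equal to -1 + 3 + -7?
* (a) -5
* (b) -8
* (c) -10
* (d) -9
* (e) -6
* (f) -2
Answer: a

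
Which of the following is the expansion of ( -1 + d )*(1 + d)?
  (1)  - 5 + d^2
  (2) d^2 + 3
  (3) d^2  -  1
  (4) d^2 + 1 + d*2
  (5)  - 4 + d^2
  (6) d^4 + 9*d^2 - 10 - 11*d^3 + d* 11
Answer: 3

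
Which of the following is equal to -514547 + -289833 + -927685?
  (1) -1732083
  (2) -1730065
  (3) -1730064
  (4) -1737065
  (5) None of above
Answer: 5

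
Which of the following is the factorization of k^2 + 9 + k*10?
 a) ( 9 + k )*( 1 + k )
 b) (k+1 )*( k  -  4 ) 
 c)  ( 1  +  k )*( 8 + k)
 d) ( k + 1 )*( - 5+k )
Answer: a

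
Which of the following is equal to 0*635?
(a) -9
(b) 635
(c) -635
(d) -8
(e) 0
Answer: e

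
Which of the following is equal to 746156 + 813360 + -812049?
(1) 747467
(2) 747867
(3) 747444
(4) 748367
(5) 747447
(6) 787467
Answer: 1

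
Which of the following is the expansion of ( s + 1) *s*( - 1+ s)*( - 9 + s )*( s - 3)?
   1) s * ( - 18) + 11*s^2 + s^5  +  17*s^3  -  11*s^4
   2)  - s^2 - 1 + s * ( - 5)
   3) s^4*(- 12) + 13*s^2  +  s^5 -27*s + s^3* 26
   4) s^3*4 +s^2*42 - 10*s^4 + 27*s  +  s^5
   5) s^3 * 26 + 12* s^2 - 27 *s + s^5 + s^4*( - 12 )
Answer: 5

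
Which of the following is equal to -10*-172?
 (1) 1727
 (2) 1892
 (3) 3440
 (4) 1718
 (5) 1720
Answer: 5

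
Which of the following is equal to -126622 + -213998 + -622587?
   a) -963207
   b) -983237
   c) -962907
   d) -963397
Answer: a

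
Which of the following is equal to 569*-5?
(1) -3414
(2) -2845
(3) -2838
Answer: 2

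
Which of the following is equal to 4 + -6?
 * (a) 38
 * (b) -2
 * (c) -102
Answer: b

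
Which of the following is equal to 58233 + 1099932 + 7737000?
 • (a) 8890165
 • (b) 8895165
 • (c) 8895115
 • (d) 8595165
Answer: b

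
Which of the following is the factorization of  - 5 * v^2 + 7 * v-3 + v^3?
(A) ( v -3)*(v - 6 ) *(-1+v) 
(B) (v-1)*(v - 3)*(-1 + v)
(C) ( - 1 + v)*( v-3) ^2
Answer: B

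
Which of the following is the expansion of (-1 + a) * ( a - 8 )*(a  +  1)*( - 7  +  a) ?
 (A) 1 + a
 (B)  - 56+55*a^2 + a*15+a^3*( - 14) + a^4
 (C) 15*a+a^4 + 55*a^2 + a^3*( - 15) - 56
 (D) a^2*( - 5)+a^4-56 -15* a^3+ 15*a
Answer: C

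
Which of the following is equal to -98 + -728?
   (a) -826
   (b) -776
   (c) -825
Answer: a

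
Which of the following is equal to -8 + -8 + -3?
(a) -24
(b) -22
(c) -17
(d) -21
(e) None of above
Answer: e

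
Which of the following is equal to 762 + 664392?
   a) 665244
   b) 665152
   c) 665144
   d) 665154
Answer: d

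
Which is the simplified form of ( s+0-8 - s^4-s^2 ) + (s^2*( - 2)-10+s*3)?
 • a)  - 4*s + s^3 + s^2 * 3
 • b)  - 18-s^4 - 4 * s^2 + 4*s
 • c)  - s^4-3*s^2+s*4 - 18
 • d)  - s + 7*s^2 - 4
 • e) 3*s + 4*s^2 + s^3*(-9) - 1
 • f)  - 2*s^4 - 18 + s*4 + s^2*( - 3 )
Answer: c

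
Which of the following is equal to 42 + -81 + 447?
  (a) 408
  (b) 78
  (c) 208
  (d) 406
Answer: a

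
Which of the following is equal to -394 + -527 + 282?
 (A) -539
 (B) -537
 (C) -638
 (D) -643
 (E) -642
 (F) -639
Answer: F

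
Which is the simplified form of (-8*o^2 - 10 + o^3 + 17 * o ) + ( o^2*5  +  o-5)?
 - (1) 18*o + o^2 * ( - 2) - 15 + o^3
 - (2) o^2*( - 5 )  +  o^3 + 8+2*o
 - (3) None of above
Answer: 3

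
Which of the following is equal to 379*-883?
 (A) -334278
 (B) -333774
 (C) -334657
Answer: C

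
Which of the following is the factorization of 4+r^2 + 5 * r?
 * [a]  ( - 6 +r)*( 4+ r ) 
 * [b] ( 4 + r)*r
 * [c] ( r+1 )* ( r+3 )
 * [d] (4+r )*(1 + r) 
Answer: d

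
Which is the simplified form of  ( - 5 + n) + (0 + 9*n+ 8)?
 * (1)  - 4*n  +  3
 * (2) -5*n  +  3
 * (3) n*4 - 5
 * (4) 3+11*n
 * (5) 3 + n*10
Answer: 5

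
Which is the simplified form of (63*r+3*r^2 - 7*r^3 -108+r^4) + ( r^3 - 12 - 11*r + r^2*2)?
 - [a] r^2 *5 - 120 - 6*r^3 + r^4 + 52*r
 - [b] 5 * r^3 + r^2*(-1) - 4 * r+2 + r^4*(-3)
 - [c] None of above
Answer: a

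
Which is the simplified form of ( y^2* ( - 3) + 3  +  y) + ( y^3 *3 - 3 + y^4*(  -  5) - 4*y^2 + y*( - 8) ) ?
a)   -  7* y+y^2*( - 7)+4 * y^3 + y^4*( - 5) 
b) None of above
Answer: b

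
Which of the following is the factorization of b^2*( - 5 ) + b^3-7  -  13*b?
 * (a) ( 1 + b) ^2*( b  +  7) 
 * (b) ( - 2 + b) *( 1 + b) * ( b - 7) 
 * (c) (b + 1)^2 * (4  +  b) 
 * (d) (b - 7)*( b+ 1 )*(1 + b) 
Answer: d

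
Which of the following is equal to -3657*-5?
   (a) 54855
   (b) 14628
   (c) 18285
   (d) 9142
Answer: c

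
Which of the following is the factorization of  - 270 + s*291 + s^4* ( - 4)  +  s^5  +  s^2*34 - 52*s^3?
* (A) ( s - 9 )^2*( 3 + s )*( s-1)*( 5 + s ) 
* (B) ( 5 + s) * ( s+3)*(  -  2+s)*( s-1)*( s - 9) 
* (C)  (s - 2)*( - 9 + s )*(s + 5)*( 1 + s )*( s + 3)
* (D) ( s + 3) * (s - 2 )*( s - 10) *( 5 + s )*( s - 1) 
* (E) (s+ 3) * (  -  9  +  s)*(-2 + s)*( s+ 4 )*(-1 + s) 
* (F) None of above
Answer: B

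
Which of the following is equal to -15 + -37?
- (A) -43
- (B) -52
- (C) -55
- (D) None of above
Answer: B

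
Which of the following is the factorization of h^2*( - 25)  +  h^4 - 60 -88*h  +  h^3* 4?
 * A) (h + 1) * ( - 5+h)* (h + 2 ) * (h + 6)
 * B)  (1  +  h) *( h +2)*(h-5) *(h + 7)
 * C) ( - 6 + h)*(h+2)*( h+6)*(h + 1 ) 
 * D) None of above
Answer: A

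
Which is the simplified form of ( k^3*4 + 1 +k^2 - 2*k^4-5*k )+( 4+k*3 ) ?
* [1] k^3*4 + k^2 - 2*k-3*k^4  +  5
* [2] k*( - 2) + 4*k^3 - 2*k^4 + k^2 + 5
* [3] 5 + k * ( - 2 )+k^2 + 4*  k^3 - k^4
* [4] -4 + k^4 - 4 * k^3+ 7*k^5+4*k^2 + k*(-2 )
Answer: 2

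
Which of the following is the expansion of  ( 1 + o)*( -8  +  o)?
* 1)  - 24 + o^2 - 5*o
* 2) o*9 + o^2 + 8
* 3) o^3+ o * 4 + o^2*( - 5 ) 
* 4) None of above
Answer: 4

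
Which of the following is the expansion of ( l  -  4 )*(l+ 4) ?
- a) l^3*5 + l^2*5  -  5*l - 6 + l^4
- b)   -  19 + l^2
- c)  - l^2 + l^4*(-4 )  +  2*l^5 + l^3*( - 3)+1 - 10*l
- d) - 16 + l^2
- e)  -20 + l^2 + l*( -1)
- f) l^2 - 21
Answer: d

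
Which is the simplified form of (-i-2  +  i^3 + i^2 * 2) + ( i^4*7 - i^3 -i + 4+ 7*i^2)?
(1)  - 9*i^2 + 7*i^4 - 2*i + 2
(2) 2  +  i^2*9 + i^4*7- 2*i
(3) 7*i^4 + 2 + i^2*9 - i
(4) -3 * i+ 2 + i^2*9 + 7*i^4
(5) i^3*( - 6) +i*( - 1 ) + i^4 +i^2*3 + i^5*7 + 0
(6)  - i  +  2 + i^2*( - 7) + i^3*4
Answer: 2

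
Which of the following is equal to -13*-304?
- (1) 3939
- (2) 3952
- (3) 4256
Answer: 2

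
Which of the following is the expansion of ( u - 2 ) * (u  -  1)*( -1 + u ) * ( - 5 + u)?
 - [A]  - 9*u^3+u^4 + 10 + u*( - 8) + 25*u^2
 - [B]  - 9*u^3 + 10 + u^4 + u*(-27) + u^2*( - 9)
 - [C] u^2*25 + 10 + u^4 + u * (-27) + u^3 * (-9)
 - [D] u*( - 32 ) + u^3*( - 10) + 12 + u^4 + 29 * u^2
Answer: C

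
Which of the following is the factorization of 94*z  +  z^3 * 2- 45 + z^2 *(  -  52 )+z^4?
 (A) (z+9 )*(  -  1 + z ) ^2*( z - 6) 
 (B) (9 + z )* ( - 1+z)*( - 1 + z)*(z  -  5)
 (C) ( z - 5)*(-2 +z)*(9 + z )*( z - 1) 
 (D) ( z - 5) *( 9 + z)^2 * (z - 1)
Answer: B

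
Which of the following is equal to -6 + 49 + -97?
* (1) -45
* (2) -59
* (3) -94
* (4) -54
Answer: 4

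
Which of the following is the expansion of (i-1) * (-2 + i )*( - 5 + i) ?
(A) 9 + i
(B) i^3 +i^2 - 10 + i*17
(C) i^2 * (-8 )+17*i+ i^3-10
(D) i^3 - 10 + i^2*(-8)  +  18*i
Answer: C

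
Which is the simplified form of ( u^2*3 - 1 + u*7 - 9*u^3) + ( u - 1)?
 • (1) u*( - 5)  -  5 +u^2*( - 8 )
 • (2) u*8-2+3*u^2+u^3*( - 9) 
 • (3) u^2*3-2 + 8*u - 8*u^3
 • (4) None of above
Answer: 2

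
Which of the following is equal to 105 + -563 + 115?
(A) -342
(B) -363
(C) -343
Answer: C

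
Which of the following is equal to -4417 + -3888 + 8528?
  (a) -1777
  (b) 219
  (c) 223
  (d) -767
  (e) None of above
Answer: c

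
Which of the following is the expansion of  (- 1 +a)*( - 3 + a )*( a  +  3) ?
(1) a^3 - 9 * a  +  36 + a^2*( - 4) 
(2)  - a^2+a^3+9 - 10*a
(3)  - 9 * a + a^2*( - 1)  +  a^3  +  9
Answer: 3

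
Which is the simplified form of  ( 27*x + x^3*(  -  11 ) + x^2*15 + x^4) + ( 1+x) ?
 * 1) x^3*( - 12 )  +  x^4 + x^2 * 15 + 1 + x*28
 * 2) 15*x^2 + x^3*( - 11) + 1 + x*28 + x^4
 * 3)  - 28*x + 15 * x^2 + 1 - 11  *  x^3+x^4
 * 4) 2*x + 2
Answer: 2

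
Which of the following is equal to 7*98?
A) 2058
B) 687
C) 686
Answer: C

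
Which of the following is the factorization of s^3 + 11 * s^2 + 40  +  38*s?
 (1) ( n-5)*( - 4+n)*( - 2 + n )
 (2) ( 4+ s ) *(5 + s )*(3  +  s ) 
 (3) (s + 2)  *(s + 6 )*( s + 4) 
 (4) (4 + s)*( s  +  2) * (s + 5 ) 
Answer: 4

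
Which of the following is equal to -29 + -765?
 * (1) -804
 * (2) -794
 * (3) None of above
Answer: 2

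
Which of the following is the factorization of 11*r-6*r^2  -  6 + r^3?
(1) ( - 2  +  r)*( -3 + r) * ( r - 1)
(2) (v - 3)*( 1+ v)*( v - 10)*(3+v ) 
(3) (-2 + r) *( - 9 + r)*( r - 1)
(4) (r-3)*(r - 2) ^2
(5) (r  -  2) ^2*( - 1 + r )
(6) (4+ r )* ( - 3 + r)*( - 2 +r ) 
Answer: 1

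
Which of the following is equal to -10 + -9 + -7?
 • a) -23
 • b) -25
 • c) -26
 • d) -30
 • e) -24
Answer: c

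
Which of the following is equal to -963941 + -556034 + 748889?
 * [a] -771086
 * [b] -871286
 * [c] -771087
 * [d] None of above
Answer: a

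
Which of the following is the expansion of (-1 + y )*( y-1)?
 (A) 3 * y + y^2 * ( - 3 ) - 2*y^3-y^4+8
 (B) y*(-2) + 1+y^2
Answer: B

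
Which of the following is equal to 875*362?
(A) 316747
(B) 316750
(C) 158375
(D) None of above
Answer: B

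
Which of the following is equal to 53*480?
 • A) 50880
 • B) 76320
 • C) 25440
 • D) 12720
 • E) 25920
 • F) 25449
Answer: C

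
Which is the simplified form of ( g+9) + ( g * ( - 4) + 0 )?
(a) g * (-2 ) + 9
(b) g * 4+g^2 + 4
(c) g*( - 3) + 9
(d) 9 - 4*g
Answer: c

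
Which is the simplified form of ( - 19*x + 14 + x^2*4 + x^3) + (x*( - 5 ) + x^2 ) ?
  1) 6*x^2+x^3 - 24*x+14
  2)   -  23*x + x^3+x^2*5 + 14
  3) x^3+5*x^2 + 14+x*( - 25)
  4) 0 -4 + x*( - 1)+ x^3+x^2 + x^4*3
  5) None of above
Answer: 5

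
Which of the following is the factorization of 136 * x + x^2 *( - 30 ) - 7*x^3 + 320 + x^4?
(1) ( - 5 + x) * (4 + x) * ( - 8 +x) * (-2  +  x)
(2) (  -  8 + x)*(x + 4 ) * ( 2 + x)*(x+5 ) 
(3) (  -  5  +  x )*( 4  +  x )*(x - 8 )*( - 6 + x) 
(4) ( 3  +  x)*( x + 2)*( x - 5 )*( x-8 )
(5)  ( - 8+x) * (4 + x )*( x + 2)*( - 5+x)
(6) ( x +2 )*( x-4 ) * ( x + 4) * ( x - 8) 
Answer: 5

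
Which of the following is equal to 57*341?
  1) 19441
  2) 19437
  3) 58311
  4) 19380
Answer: 2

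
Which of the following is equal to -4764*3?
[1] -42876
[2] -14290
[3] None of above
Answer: 3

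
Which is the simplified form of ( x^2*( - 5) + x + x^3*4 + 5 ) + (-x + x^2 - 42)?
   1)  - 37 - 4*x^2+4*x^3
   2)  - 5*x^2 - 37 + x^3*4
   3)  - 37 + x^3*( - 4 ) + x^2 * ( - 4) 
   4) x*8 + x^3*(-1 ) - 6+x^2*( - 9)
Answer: 1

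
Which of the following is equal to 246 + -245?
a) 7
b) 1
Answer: b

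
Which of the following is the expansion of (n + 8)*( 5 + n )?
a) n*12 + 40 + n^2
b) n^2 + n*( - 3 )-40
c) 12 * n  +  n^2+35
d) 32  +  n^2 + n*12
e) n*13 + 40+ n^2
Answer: e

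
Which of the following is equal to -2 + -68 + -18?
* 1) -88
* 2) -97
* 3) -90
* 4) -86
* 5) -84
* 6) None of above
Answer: 1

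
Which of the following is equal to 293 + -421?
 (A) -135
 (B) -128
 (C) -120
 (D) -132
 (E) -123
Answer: B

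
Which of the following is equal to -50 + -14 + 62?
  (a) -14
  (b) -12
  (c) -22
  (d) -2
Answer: d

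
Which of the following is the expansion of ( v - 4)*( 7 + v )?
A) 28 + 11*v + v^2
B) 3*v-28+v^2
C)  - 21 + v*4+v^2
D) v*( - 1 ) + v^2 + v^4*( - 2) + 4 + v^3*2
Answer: B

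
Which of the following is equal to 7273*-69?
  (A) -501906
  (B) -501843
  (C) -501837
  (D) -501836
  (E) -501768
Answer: C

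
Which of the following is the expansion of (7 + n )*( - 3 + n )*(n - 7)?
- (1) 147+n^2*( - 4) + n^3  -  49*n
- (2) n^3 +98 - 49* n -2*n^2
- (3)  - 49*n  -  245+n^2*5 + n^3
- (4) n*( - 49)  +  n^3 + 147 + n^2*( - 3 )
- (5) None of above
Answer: 4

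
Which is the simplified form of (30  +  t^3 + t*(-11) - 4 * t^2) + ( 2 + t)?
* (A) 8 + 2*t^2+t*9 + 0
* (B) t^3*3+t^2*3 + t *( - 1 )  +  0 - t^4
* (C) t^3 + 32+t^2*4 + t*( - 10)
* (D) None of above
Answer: D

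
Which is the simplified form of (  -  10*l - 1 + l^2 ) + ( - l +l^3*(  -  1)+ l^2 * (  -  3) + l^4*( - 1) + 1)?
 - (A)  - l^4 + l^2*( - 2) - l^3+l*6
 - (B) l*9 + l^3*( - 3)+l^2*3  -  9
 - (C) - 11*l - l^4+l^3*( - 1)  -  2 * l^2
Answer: C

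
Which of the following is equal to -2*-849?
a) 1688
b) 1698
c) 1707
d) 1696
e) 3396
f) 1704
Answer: b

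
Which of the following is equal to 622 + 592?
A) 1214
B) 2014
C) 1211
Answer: A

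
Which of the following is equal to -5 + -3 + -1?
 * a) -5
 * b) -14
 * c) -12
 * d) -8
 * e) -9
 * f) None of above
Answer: e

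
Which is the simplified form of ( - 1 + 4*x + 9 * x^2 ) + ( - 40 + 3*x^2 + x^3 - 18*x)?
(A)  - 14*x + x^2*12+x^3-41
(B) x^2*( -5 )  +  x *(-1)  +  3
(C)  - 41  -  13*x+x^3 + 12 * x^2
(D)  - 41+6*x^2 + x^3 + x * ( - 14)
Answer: A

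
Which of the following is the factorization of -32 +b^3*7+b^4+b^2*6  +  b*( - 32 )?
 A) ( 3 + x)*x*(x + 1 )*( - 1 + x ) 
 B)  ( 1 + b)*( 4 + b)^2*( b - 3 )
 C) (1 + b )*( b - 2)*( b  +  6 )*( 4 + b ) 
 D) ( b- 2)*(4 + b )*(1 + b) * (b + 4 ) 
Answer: D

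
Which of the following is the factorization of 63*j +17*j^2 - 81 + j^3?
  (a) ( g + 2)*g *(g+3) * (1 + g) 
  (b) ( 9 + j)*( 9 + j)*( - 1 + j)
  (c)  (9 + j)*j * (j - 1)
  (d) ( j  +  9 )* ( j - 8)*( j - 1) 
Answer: b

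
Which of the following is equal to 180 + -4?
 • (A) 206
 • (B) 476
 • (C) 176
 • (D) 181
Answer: C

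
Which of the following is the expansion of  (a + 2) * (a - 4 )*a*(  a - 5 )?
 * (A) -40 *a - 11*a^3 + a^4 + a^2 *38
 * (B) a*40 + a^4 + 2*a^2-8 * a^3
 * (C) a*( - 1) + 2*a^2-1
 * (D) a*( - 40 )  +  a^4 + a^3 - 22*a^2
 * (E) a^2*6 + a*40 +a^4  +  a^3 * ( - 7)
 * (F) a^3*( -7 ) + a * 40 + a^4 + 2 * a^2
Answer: F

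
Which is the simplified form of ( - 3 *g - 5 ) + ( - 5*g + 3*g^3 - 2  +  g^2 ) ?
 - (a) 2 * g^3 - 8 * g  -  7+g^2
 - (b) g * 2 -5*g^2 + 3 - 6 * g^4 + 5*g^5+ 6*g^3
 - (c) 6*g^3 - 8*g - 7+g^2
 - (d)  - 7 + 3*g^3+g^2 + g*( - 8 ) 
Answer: d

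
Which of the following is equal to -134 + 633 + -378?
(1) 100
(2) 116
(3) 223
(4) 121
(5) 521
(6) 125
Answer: 4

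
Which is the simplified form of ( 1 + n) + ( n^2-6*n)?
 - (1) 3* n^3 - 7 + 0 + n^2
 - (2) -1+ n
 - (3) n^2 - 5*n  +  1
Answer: 3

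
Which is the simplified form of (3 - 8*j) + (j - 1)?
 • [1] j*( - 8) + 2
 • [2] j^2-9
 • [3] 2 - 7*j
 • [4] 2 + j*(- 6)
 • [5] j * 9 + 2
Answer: 3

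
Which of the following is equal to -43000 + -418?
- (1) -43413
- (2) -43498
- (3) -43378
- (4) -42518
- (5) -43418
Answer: 5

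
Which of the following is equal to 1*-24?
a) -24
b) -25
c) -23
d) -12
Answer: a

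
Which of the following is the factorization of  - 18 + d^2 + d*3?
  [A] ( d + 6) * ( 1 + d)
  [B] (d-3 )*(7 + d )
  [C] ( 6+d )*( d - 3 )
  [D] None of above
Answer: C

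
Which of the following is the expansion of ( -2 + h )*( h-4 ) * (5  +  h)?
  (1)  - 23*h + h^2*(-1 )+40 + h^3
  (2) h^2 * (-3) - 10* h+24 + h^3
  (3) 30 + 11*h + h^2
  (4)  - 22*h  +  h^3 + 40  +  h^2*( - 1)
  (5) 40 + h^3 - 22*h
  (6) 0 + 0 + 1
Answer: 4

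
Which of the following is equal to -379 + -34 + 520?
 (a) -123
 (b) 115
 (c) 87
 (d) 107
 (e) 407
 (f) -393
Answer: d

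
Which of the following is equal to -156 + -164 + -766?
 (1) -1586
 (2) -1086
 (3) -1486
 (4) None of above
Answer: 2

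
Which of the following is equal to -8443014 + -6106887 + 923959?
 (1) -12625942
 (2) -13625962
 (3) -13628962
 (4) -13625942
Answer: 4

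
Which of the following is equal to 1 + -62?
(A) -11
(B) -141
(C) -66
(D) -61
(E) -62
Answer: D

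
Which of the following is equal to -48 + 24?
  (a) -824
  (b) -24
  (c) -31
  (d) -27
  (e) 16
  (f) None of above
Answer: b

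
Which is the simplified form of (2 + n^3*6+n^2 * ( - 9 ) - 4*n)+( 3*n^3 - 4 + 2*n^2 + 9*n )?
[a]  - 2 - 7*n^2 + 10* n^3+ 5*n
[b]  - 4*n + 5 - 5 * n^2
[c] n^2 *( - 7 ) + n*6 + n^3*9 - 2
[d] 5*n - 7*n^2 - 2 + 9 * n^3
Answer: d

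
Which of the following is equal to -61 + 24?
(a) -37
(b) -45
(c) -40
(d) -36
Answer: a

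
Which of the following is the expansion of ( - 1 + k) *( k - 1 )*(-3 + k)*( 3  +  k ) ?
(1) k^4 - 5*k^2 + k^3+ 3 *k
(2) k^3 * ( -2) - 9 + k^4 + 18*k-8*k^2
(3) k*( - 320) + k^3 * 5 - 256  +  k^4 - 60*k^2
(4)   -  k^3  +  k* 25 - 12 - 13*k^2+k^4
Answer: 2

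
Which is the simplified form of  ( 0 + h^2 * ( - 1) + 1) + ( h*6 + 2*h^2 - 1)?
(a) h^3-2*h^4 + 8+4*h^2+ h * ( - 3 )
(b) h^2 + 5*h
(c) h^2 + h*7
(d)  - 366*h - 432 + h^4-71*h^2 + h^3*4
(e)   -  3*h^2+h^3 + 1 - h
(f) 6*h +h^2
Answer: f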